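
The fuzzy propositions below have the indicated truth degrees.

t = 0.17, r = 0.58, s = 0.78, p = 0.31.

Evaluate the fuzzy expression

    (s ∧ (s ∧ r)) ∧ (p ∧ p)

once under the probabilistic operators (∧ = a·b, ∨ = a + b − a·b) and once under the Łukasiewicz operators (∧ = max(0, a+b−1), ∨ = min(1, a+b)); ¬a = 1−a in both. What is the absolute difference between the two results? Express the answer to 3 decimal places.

Under probabilistic:
  s ∧ r = a·b on (0.7800, 0.5800) = 0.4524
  s ∧ (s ∧ r) = a·b on (0.7800, 0.4524) = 0.3529
  p ∧ p = a·b on (0.3100, 0.3100) = 0.0961
  (s ∧ (s ∧ r)) ∧ (p ∧ p) = a·b on (0.3529, 0.0961) = 0.0339
  → value = 0.0339
Under Łukasiewicz:
  s ∧ r = max(0, a+b−1) on (0.78, 0.58) = 0.36
  s ∧ (s ∧ r) = max(0, a+b−1) on (0.78, 0.36) = 0.14
  p ∧ p = max(0, a+b−1) on (0.31, 0.31) = 0.00
  (s ∧ (s ∧ r)) ∧ (p ∧ p) = max(0, a+b−1) on (0.14, 0.00) = 0.00
  → value = 0.0000
|0.0339 − 0.0000| = 0.034

0.034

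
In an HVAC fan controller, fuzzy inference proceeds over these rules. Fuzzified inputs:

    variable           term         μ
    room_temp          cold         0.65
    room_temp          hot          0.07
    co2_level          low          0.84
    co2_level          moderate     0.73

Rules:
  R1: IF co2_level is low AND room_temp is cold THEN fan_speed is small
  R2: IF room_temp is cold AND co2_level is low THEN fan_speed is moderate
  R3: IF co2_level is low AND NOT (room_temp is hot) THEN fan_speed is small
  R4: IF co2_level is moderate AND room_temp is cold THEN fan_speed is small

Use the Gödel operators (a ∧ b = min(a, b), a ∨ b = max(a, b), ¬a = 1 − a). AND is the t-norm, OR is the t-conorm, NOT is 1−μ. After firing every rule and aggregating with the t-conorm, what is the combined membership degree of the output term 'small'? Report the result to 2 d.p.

R1: low=0.84, cold=0.65; AND[min(a, b)] → w = 0.65
R2: cold=0.65, low=0.84; AND[min(a, b)] → w = 0.65
R3: low=0.84, ¬hot=1−0.07=0.93; AND[min(a, b)] → w = 0.84
R4: moderate=0.73, cold=0.65; AND[min(a, b)] → w = 0.65
Rules with consequent 'small': {R1, R3, R4} → strengths 0.65, 0.84, 0.65
Aggregate via t-conorm [max(a, b)]: 0.84

0.84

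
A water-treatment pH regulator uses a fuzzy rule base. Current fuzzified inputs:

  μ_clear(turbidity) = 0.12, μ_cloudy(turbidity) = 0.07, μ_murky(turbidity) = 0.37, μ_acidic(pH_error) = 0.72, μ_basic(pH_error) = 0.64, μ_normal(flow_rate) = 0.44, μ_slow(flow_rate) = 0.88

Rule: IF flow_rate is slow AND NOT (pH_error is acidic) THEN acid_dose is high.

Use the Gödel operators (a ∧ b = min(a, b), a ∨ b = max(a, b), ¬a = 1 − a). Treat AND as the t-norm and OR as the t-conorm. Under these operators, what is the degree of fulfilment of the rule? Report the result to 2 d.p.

firing strength: slow=0.88, ¬acidic=1−0.72=0.28; AND[min(a, b)] → w = 0.28

0.28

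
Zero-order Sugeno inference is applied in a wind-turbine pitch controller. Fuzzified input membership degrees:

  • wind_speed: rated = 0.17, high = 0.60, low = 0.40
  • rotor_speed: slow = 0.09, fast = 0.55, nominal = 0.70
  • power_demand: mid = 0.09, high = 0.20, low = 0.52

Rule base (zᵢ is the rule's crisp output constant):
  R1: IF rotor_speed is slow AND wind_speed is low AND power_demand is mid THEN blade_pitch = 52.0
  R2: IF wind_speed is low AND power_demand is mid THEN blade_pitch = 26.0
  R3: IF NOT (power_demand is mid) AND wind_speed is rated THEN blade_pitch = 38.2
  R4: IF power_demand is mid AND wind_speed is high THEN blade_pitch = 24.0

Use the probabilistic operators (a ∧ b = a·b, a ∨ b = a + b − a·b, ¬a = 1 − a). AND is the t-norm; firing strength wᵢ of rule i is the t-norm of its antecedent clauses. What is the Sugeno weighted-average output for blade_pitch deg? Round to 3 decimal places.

33.516

R1 (z=52.0): slow=0.09, low=0.40, mid=0.09; AND[a·b] → w = 0.0032
R2 (z=26.0): low=0.40, mid=0.09; AND[a·b] → w = 0.0360
R3 (z=38.2): ¬mid=1−0.09=0.91, rated=0.17; AND[a·b] → w = 0.1547
R4 (z=24.0): mid=0.09, high=0.60; AND[a·b] → w = 0.0540
Weighted average = (0.0032·52.0 + 0.0360·26.0 + 0.1547·38.2 + 0.0540·24.0) / (0.0032 + 0.0360 + 0.1547 + 0.0540)
  = 8.3100 / 0.2479 = 33.516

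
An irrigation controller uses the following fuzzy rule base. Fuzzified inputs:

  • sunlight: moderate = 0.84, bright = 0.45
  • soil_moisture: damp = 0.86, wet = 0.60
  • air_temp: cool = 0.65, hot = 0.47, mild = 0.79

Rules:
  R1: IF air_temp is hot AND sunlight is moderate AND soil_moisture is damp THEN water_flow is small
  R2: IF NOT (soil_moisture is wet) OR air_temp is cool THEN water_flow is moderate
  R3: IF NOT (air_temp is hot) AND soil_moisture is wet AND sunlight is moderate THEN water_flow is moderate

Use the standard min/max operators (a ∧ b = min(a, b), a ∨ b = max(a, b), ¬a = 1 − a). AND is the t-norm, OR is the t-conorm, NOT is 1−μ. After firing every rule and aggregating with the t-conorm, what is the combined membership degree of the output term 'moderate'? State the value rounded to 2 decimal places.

0.65

R1: hot=0.47, moderate=0.84, damp=0.86; AND[min(a, b)] → w = 0.47
R2: ¬wet=1−0.60=0.40, cool=0.65; OR[max(a, b)] → w = 0.65
R3: ¬hot=1−0.47=0.53, wet=0.60, moderate=0.84; AND[min(a, b)] → w = 0.53
Rules with consequent 'moderate': {R2, R3} → strengths 0.65, 0.53
Aggregate via t-conorm [max(a, b)]: 0.65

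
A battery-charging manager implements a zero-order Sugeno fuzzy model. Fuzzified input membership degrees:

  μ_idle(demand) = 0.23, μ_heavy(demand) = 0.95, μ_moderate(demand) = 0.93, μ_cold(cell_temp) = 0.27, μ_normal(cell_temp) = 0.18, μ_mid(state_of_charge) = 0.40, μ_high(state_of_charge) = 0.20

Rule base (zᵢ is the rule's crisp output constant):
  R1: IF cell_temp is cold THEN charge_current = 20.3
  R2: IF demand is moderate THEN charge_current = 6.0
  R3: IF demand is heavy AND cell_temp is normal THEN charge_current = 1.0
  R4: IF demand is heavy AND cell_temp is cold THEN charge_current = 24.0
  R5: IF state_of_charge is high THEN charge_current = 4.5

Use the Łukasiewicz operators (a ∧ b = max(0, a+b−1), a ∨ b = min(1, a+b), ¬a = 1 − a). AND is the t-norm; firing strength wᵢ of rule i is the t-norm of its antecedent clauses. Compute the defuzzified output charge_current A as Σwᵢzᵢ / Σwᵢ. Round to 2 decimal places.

9.93

R1 (z=20.3): cold=0.27 → w = 0.27
R2 (z=6.0): moderate=0.93 → w = 0.93
R3 (z=1.0): heavy=0.95, normal=0.18; AND[max(0, a+b−1)] → w = 0.13
R4 (z=24.0): heavy=0.95, cold=0.27; AND[max(0, a+b−1)] → w = 0.22
R5 (z=4.5): high=0.20 → w = 0.20
Weighted average = (0.27·20.3 + 0.93·6.0 + 0.13·1.0 + 0.22·24.0 + 0.20·4.5) / (0.27 + 0.93 + 0.13 + 0.22 + 0.20)
  = 17.3710 / 1.7500 = 9.93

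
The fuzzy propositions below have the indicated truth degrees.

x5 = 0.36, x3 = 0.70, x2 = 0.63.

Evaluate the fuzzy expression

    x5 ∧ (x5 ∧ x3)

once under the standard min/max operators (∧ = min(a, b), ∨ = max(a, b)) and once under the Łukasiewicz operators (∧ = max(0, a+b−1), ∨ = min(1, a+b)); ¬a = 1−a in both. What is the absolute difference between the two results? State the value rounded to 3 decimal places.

0.360

Under standard min/max:
  x5 ∧ x3 = min(a, b) on (0.36, 0.70) = 0.36
  x5 ∧ (x5 ∧ x3) = min(a, b) on (0.36, 0.36) = 0.36
  → value = 0.3600
Under Łukasiewicz:
  x5 ∧ x3 = max(0, a+b−1) on (0.36, 0.70) = 0.06
  x5 ∧ (x5 ∧ x3) = max(0, a+b−1) on (0.36, 0.06) = 0.00
  → value = 0.0000
|0.3600 − 0.0000| = 0.360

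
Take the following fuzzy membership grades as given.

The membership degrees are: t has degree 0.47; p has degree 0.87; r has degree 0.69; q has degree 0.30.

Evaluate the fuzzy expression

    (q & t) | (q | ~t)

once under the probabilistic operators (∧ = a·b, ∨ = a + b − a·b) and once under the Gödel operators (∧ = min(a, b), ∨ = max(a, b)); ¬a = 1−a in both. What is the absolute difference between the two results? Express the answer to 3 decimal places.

0.187

Under probabilistic:
  q & t = a·b on (0.3000, 0.4700) = 0.1410
  ~t = 1 − 0.4700 = 0.5300
  q | ~t = a + b − a·b on (0.3000, 0.5300) = 0.6710
  (q & t) | (q | ~t) = a + b − a·b on (0.1410, 0.6710) = 0.7174
  → value = 0.7174
Under Gödel:
  q & t = min(a, b) on (0.30, 0.47) = 0.30
  ~t = 1 − 0.47 = 0.53
  q | ~t = max(a, b) on (0.30, 0.53) = 0.53
  (q & t) | (q | ~t) = max(a, b) on (0.30, 0.53) = 0.53
  → value = 0.5300
|0.7174 − 0.5300| = 0.187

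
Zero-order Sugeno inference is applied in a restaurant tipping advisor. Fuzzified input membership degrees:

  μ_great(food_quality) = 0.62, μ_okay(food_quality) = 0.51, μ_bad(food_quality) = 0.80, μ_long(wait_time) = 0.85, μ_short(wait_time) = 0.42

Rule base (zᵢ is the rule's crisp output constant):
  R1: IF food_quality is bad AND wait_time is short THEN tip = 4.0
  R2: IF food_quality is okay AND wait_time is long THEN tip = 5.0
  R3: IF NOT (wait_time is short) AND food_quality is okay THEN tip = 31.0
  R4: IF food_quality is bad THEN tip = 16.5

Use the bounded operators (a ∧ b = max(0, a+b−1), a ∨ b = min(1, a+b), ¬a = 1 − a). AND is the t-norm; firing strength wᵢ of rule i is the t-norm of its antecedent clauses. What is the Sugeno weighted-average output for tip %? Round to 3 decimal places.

12.701

R1 (z=4.0): bad=0.80, short=0.42; AND[max(0, a+b−1)] → w = 0.22
R2 (z=5.0): okay=0.51, long=0.85; AND[max(0, a+b−1)] → w = 0.36
R3 (z=31.0): ¬short=1−0.42=0.58, okay=0.51; AND[max(0, a+b−1)] → w = 0.09
R4 (z=16.5): bad=0.80 → w = 0.80
Weighted average = (0.22·4.0 + 0.36·5.0 + 0.09·31.0 + 0.80·16.5) / (0.22 + 0.36 + 0.09 + 0.80)
  = 18.6700 / 1.4700 = 12.701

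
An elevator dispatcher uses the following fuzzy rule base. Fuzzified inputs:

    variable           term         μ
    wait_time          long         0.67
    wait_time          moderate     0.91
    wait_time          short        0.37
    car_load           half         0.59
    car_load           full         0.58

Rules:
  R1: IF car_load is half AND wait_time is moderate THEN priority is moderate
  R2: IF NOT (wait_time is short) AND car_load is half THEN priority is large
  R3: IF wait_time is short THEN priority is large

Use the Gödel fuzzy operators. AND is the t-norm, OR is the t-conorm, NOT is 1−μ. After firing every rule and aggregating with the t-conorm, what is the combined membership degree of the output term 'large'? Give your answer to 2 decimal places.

R1: half=0.59, moderate=0.91; AND[min(a, b)] → w = 0.59
R2: ¬short=1−0.37=0.63, half=0.59; AND[min(a, b)] → w = 0.59
R3: short=0.37 → w = 0.37
Rules with consequent 'large': {R2, R3} → strengths 0.59, 0.37
Aggregate via t-conorm [max(a, b)]: 0.59

0.59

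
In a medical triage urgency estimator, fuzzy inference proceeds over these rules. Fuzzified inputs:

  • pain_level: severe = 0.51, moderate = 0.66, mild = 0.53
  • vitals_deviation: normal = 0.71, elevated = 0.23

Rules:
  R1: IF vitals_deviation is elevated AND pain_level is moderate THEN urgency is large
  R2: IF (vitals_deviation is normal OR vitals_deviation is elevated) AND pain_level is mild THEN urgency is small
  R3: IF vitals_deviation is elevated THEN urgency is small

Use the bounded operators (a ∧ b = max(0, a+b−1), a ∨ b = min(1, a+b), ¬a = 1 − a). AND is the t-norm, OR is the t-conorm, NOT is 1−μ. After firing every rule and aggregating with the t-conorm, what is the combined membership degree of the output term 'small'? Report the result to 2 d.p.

0.70

R1: elevated=0.23, moderate=0.66; AND[max(0, a+b−1)] → w = 0.00
R2: (normal=0.71 OR elevated=0.23) = 0.94; AND[max(0, a+b−1)] with mild=0.53 → w = 0.47
R3: elevated=0.23 → w = 0.23
Rules with consequent 'small': {R2, R3} → strengths 0.47, 0.23
Aggregate via t-conorm [min(1, a+b)]: 0.70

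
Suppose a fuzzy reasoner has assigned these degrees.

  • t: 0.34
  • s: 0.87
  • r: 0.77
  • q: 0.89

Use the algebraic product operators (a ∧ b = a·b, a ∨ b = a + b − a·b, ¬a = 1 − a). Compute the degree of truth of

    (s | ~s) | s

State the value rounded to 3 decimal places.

0.985

~s = 1 − 0.8700 = 0.1300
s | ~s = a + b − a·b on (0.8700, 0.1300) = 0.8869
(s | ~s) | s = a + b − a·b on (0.8869, 0.8700) = 0.9853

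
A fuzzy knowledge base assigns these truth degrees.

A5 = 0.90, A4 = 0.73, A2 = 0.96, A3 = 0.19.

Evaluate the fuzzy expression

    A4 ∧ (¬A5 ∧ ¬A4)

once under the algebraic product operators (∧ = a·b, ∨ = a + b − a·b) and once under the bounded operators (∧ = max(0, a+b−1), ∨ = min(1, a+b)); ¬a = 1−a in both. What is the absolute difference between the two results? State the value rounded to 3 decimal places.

Under algebraic product:
  ¬A5 = 1 − 0.9000 = 0.1000
  ¬A4 = 1 − 0.7300 = 0.2700
  ¬A5 ∧ ¬A4 = a·b on (0.1000, 0.2700) = 0.0270
  A4 ∧ (¬A5 ∧ ¬A4) = a·b on (0.7300, 0.0270) = 0.0197
  → value = 0.0197
Under bounded:
  ¬A5 = 1 − 0.90 = 0.10
  ¬A4 = 1 − 0.73 = 0.27
  ¬A5 ∧ ¬A4 = max(0, a+b−1) on (0.10, 0.27) = 0.00
  A4 ∧ (¬A5 ∧ ¬A4) = max(0, a+b−1) on (0.73, 0.00) = 0.00
  → value = 0.0000
|0.0197 − 0.0000| = 0.020

0.020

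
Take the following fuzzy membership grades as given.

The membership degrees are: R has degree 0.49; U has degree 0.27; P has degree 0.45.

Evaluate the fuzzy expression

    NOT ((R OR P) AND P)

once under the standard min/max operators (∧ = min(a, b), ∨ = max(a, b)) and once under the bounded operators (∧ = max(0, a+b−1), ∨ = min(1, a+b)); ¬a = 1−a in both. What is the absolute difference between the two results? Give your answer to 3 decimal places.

Under standard min/max:
  R OR P = max(a, b) on (0.49, 0.45) = 0.49
  (R OR P) AND P = min(a, b) on (0.49, 0.45) = 0.45
  NOT ((R OR P) AND P) = 1 − 0.45 = 0.55
  → value = 0.5500
Under bounded:
  R OR P = min(1, a+b) on (0.49, 0.45) = 0.94
  (R OR P) AND P = max(0, a+b−1) on (0.94, 0.45) = 0.39
  NOT ((R OR P) AND P) = 1 − 0.39 = 0.61
  → value = 0.6100
|0.5500 − 0.6100| = 0.060

0.060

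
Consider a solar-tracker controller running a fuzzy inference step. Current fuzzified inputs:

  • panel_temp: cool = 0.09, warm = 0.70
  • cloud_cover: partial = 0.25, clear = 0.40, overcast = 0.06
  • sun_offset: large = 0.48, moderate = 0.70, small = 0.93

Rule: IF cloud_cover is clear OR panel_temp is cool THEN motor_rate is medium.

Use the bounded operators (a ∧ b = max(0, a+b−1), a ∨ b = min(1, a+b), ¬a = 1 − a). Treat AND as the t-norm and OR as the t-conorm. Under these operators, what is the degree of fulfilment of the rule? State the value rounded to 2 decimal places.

0.49

firing strength: clear=0.40, cool=0.09; OR[min(1, a+b)] → w = 0.49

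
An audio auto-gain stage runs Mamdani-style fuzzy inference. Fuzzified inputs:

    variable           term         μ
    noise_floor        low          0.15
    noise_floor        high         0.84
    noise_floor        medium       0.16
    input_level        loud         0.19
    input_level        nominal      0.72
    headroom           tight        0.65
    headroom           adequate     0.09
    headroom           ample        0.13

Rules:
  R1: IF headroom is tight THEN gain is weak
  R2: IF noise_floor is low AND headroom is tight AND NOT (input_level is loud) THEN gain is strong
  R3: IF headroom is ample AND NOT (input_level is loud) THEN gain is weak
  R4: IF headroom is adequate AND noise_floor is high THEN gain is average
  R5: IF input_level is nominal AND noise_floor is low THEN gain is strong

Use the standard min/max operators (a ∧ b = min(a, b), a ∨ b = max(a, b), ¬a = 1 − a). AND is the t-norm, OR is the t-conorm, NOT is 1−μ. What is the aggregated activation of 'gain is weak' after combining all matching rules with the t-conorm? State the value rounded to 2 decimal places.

R1: tight=0.65 → w = 0.65
R2: low=0.15, tight=0.65, ¬loud=1−0.19=0.81; AND[min(a, b)] → w = 0.15
R3: ample=0.13, ¬loud=1−0.19=0.81; AND[min(a, b)] → w = 0.13
R4: adequate=0.09, high=0.84; AND[min(a, b)] → w = 0.09
R5: nominal=0.72, low=0.15; AND[min(a, b)] → w = 0.15
Rules with consequent 'weak': {R1, R3} → strengths 0.65, 0.13
Aggregate via t-conorm [max(a, b)]: 0.65

0.65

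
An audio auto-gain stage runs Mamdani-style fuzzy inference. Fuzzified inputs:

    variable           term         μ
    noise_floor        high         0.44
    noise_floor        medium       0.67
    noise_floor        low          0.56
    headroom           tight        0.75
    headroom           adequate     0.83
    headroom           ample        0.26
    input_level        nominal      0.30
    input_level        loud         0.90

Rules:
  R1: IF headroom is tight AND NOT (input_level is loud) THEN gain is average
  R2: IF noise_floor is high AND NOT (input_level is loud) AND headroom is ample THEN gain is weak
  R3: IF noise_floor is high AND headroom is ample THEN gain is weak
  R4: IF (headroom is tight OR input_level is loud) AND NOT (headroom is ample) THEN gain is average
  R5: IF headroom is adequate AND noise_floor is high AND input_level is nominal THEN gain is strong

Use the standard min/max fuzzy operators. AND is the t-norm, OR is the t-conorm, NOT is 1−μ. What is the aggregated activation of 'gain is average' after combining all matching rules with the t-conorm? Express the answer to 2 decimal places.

0.74

R1: tight=0.75, ¬loud=1−0.90=0.10; AND[min(a, b)] → w = 0.10
R2: high=0.44, ¬loud=1−0.90=0.10, ample=0.26; AND[min(a, b)] → w = 0.10
R3: high=0.44, ample=0.26; AND[min(a, b)] → w = 0.26
R4: (tight=0.75 OR loud=0.90) = 0.90; AND[min(a, b)] with ¬ample=1−0.26=0.74 → w = 0.74
R5: adequate=0.83, high=0.44, nominal=0.30; AND[min(a, b)] → w = 0.30
Rules with consequent 'average': {R1, R4} → strengths 0.10, 0.74
Aggregate via t-conorm [max(a, b)]: 0.74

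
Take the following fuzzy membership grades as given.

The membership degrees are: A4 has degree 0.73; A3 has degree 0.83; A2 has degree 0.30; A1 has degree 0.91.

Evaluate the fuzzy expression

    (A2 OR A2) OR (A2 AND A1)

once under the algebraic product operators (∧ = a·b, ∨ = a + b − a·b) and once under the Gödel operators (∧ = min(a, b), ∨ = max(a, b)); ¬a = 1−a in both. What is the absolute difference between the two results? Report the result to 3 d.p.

0.344

Under algebraic product:
  A2 OR A2 = a + b − a·b on (0.3000, 0.3000) = 0.5100
  A2 AND A1 = a·b on (0.3000, 0.9100) = 0.2730
  (A2 OR A2) OR (A2 AND A1) = a + b − a·b on (0.5100, 0.2730) = 0.6438
  → value = 0.6438
Under Gödel:
  A2 OR A2 = max(a, b) on (0.30, 0.30) = 0.30
  A2 AND A1 = min(a, b) on (0.30, 0.91) = 0.30
  (A2 OR A2) OR (A2 AND A1) = max(a, b) on (0.30, 0.30) = 0.30
  → value = 0.3000
|0.6438 − 0.3000| = 0.344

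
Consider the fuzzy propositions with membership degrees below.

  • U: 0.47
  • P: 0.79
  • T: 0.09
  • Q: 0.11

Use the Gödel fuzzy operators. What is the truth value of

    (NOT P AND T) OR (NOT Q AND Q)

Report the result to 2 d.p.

NOT P = 1 − 0.79 = 0.21
NOT P AND T = min(a, b) on (0.21, 0.09) = 0.09
NOT Q = 1 − 0.11 = 0.89
NOT Q AND Q = min(a, b) on (0.89, 0.11) = 0.11
(NOT P AND T) OR (NOT Q AND Q) = max(a, b) on (0.09, 0.11) = 0.11

0.11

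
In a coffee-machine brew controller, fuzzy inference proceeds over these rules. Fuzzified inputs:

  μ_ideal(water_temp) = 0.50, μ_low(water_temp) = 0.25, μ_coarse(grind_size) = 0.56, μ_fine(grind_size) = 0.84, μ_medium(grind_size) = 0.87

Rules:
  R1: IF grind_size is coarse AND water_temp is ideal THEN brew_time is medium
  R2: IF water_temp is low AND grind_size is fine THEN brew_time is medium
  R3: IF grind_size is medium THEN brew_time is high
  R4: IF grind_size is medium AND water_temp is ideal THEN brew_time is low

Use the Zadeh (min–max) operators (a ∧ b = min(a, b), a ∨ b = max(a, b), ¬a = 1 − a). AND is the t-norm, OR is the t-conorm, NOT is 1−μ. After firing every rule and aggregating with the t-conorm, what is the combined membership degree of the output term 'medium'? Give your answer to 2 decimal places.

0.50

R1: coarse=0.56, ideal=0.50; AND[min(a, b)] → w = 0.50
R2: low=0.25, fine=0.84; AND[min(a, b)] → w = 0.25
R3: medium=0.87 → w = 0.87
R4: medium=0.87, ideal=0.50; AND[min(a, b)] → w = 0.50
Rules with consequent 'medium': {R1, R2} → strengths 0.50, 0.25
Aggregate via t-conorm [max(a, b)]: 0.50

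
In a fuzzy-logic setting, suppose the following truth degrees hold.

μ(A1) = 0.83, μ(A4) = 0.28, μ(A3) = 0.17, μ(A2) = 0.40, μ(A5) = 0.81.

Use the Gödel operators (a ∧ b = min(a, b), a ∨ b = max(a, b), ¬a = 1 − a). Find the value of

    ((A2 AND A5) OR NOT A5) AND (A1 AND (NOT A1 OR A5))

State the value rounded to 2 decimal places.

0.40

A2 AND A5 = min(a, b) on (0.40, 0.81) = 0.40
NOT A5 = 1 − 0.81 = 0.19
(A2 AND A5) OR NOT A5 = max(a, b) on (0.40, 0.19) = 0.40
NOT A1 = 1 − 0.83 = 0.17
NOT A1 OR A5 = max(a, b) on (0.17, 0.81) = 0.81
A1 AND (NOT A1 OR A5) = min(a, b) on (0.83, 0.81) = 0.81
((A2 AND A5) OR NOT A5) AND (A1 AND (NOT A1 OR A5)) = min(a, b) on (0.40, 0.81) = 0.40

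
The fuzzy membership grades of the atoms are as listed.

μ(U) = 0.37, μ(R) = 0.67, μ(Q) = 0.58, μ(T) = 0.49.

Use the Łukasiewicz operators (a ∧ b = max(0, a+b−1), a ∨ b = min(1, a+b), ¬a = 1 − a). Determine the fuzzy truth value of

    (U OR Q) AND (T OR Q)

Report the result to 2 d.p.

U OR Q = min(1, a+b) on (0.37, 0.58) = 0.95
T OR Q = min(1, a+b) on (0.49, 0.58) = 1.00
(U OR Q) AND (T OR Q) = max(0, a+b−1) on (0.95, 1.00) = 0.95

0.95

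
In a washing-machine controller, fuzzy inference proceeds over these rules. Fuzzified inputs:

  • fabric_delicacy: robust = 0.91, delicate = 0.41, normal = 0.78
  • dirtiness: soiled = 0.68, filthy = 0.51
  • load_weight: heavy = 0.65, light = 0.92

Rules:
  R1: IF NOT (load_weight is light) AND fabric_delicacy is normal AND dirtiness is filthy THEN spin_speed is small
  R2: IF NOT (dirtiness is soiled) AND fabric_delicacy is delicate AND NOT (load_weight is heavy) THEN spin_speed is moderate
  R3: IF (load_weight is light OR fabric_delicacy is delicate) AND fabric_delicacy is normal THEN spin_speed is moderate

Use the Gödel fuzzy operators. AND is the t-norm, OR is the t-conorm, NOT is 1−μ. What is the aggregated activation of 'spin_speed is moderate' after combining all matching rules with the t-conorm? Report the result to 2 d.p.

R1: ¬light=1−0.92=0.08, normal=0.78, filthy=0.51; AND[min(a, b)] → w = 0.08
R2: ¬soiled=1−0.68=0.32, delicate=0.41, ¬heavy=1−0.65=0.35; AND[min(a, b)] → w = 0.32
R3: (light=0.92 OR delicate=0.41) = 0.92; AND[min(a, b)] with normal=0.78 → w = 0.78
Rules with consequent 'moderate': {R2, R3} → strengths 0.32, 0.78
Aggregate via t-conorm [max(a, b)]: 0.78

0.78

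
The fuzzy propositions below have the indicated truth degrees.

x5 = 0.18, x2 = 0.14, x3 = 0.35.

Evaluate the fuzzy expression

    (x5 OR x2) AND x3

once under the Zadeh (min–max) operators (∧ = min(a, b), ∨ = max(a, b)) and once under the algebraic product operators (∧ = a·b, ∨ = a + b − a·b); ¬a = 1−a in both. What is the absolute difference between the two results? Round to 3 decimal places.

0.077

Under Zadeh (min–max):
  x5 OR x2 = max(a, b) on (0.18, 0.14) = 0.18
  (x5 OR x2) AND x3 = min(a, b) on (0.18, 0.35) = 0.18
  → value = 0.1800
Under algebraic product:
  x5 OR x2 = a + b − a·b on (0.1800, 0.1400) = 0.2948
  (x5 OR x2) AND x3 = a·b on (0.2948, 0.3500) = 0.1032
  → value = 0.1032
|0.1800 − 0.1032| = 0.077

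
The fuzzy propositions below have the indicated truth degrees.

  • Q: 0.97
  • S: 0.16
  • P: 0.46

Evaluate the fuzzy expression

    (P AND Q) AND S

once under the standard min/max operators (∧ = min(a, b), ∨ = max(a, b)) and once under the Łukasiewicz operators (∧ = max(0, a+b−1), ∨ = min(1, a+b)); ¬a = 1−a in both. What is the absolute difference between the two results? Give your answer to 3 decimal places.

0.160

Under standard min/max:
  P AND Q = min(a, b) on (0.46, 0.97) = 0.46
  (P AND Q) AND S = min(a, b) on (0.46, 0.16) = 0.16
  → value = 0.1600
Under Łukasiewicz:
  P AND Q = max(0, a+b−1) on (0.46, 0.97) = 0.43
  (P AND Q) AND S = max(0, a+b−1) on (0.43, 0.16) = 0.00
  → value = 0.0000
|0.1600 − 0.0000| = 0.160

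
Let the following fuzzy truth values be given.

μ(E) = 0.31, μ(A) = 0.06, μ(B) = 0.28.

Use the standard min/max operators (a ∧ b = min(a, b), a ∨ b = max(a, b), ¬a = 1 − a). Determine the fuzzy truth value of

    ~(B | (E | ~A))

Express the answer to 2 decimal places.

0.06

~A = 1 − 0.06 = 0.94
E | ~A = max(a, b) on (0.31, 0.94) = 0.94
B | (E | ~A) = max(a, b) on (0.28, 0.94) = 0.94
~(B | (E | ~A)) = 1 − 0.94 = 0.06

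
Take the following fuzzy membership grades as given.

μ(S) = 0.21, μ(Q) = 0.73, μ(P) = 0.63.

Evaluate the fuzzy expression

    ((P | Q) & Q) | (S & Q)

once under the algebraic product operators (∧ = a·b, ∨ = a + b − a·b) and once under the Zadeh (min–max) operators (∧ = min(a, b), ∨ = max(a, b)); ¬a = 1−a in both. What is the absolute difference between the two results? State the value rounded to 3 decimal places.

0.020

Under algebraic product:
  P | Q = a + b − a·b on (0.6300, 0.7300) = 0.9001
  (P | Q) & Q = a·b on (0.9001, 0.7300) = 0.6571
  S & Q = a·b on (0.2100, 0.7300) = 0.1533
  ((P | Q) & Q) | (S & Q) = a + b − a·b on (0.6571, 0.1533) = 0.7096
  → value = 0.7096
Under Zadeh (min–max):
  P | Q = max(a, b) on (0.63, 0.73) = 0.73
  (P | Q) & Q = min(a, b) on (0.73, 0.73) = 0.73
  S & Q = min(a, b) on (0.21, 0.73) = 0.21
  ((P | Q) & Q) | (S & Q) = max(a, b) on (0.73, 0.21) = 0.73
  → value = 0.7300
|0.7096 − 0.7300| = 0.020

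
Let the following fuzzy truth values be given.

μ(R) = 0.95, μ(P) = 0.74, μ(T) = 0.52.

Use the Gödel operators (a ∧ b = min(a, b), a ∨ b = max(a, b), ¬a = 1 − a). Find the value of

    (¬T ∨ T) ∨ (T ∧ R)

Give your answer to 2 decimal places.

¬T = 1 − 0.52 = 0.48
¬T ∨ T = max(a, b) on (0.48, 0.52) = 0.52
T ∧ R = min(a, b) on (0.52, 0.95) = 0.52
(¬T ∨ T) ∨ (T ∧ R) = max(a, b) on (0.52, 0.52) = 0.52

0.52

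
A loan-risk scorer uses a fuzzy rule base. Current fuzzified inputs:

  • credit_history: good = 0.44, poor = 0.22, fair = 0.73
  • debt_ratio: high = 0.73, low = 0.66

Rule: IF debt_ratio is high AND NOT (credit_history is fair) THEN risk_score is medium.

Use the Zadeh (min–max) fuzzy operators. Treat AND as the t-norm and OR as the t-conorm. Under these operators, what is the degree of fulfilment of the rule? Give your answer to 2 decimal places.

0.27

firing strength: high=0.73, ¬fair=1−0.73=0.27; AND[min(a, b)] → w = 0.27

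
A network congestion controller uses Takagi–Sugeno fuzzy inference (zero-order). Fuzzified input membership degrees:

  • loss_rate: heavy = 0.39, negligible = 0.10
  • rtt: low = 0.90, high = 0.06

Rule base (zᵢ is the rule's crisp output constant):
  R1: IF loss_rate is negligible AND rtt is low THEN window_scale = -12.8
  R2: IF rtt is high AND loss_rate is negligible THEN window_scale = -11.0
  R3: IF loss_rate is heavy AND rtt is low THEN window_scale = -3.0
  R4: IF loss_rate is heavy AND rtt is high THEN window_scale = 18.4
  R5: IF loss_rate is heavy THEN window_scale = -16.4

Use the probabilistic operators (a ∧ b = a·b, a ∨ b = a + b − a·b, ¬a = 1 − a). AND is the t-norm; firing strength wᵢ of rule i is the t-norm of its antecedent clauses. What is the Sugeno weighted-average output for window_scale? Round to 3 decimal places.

-9.573

R1 (z=-12.8): negligible=0.10, low=0.90; AND[a·b] → w = 0.0900
R2 (z=-11.0): high=0.06, negligible=0.10; AND[a·b] → w = 0.0060
R3 (z=-3.0): heavy=0.39, low=0.90; AND[a·b] → w = 0.3510
R4 (z=18.4): heavy=0.39, high=0.06; AND[a·b] → w = 0.0234
R5 (z=-16.4): heavy=0.39 → w = 0.3900
Weighted average = (0.0900·-12.8 + 0.0060·-11.0 + 0.3510·-3.0 + 0.0234·18.4 + 0.3900·-16.4) / (0.0900 + 0.0060 + 0.3510 + 0.0234 + 0.3900)
  = -8.2364 / 0.8604 = -9.573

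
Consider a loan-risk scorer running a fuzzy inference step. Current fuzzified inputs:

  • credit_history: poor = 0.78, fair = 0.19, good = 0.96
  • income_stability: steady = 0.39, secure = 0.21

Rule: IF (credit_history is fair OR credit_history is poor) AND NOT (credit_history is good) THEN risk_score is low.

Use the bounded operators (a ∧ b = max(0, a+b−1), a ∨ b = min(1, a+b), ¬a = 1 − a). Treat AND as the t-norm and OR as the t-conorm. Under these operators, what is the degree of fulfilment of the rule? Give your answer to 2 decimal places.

0.01

firing strength: (fair=0.19 OR poor=0.78) = 0.97; AND[max(0, a+b−1)] with ¬good=1−0.96=0.04 → w = 0.01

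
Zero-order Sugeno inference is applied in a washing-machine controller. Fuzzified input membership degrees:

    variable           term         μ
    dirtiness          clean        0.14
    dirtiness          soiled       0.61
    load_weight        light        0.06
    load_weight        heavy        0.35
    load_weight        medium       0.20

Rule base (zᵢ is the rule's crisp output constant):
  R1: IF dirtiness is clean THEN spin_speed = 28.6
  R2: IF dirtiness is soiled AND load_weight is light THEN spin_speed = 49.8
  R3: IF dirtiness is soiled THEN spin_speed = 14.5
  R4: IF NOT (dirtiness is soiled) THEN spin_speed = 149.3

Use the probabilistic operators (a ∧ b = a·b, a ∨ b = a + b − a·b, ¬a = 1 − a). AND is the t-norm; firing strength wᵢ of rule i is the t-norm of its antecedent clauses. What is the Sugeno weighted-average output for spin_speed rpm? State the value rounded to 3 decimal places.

R1 (z=28.6): clean=0.14 → w = 0.1400
R2 (z=49.8): soiled=0.61, light=0.06; AND[a·b] → w = 0.0366
R3 (z=14.5): soiled=0.61 → w = 0.6100
R4 (z=149.3): ¬soiled=1−0.61=0.39 → w = 0.3900
Weighted average = (0.1400·28.6 + 0.0366·49.8 + 0.6100·14.5 + 0.3900·149.3) / (0.1400 + 0.0366 + 0.6100 + 0.3900)
  = 72.8987 / 1.1766 = 61.957

61.957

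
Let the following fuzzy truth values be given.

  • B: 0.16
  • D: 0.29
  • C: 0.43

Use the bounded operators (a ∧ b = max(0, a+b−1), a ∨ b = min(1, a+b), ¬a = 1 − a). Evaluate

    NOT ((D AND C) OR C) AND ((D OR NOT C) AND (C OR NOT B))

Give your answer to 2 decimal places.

D AND C = max(0, a+b−1) on (0.29, 0.43) = 0.00
(D AND C) OR C = min(1, a+b) on (0.00, 0.43) = 0.43
NOT ((D AND C) OR C) = 1 − 0.43 = 0.57
NOT C = 1 − 0.43 = 0.57
D OR NOT C = min(1, a+b) on (0.29, 0.57) = 0.86
NOT B = 1 − 0.16 = 0.84
C OR NOT B = min(1, a+b) on (0.43, 0.84) = 1.00
(D OR NOT C) AND (C OR NOT B) = max(0, a+b−1) on (0.86, 1.00) = 0.86
NOT ((D AND C) OR C) AND ((D OR NOT C) AND (C OR NOT B)) = max(0, a+b−1) on (0.57, 0.86) = 0.43

0.43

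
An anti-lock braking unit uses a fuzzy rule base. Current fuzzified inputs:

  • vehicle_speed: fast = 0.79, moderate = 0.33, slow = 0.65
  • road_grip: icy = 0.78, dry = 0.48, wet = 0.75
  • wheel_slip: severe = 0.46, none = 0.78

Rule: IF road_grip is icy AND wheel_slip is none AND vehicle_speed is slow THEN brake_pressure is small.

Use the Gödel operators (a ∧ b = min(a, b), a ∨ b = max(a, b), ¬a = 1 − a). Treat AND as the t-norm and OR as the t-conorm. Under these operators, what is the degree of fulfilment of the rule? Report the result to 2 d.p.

0.65

firing strength: icy=0.78, none=0.78, slow=0.65; AND[min(a, b)] → w = 0.65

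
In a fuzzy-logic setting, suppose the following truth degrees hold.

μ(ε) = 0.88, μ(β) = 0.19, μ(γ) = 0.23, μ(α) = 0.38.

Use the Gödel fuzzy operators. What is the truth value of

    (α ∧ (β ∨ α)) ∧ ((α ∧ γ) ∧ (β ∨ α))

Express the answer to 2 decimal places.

β ∨ α = max(a, b) on (0.19, 0.38) = 0.38
α ∧ (β ∨ α) = min(a, b) on (0.38, 0.38) = 0.38
α ∧ γ = min(a, b) on (0.38, 0.23) = 0.23
β ∨ α = max(a, b) on (0.19, 0.38) = 0.38
(α ∧ γ) ∧ (β ∨ α) = min(a, b) on (0.23, 0.38) = 0.23
(α ∧ (β ∨ α)) ∧ ((α ∧ γ) ∧ (β ∨ α)) = min(a, b) on (0.38, 0.23) = 0.23

0.23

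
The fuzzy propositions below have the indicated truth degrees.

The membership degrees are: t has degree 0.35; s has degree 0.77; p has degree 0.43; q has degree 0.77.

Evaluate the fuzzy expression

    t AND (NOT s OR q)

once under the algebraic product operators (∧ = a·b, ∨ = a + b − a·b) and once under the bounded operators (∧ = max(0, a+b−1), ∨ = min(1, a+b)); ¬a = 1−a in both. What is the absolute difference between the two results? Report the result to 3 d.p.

0.062

Under algebraic product:
  NOT s = 1 − 0.7700 = 0.2300
  NOT s OR q = a + b − a·b on (0.2300, 0.7700) = 0.8229
  t AND (NOT s OR q) = a·b on (0.3500, 0.8229) = 0.2880
  → value = 0.2880
Under bounded:
  NOT s = 1 − 0.77 = 0.23
  NOT s OR q = min(1, a+b) on (0.23, 0.77) = 1.00
  t AND (NOT s OR q) = max(0, a+b−1) on (0.35, 1.00) = 0.35
  → value = 0.3500
|0.2880 − 0.3500| = 0.062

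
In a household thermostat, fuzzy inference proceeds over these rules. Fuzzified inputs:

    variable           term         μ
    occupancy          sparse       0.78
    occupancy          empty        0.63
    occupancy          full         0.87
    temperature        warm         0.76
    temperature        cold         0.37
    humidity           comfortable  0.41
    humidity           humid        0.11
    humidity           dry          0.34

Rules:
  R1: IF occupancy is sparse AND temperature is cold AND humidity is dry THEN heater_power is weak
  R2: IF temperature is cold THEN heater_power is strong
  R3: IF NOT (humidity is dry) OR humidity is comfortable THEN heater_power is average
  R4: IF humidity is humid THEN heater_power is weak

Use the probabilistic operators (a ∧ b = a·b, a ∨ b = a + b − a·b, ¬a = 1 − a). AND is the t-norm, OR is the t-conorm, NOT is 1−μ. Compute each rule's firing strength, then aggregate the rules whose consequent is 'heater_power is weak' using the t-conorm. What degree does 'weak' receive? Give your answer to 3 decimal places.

0.197

R1: sparse=0.78, cold=0.37, dry=0.34; AND[a·b] → w = 0.0981
R2: cold=0.37 → w = 0.3700
R3: ¬dry=1−0.34=0.66, comfortable=0.41; OR[a + b − a·b] → w = 0.7994
R4: humid=0.11 → w = 0.1100
Rules with consequent 'weak': {R1, R4} → strengths 0.0981, 0.1100
Aggregate via t-conorm [a + b − a·b]: 0.1973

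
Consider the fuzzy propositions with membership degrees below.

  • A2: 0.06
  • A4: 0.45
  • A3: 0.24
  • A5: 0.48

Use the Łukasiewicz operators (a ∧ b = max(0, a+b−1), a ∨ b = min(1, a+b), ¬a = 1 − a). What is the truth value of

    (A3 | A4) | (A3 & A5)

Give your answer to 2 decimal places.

A3 | A4 = min(1, a+b) on (0.24, 0.45) = 0.69
A3 & A5 = max(0, a+b−1) on (0.24, 0.48) = 0.00
(A3 | A4) | (A3 & A5) = min(1, a+b) on (0.69, 0.00) = 0.69

0.69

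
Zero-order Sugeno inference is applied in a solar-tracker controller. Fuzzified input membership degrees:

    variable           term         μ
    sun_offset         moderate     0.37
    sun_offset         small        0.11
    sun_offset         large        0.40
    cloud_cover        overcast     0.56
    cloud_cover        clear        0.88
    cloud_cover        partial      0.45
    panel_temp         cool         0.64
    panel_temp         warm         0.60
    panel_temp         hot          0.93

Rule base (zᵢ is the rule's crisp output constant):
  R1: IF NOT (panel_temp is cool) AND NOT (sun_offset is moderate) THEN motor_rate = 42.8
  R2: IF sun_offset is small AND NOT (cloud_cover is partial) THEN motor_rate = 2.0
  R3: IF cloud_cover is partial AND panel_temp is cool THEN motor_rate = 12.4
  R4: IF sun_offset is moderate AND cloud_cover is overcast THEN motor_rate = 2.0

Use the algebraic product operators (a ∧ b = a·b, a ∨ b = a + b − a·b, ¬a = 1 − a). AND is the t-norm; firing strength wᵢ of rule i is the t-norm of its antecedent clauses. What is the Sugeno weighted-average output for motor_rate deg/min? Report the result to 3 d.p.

R1 (z=42.8): ¬cool=1−0.64=0.36, ¬moderate=1−0.37=0.63; AND[a·b] → w = 0.2268
R2 (z=2.0): small=0.11, ¬partial=1−0.45=0.55; AND[a·b] → w = 0.0605
R3 (z=12.4): partial=0.45, cool=0.64; AND[a·b] → w = 0.2880
R4 (z=2.0): moderate=0.37, overcast=0.56; AND[a·b] → w = 0.2072
Weighted average = (0.2268·42.8 + 0.0605·2.0 + 0.2880·12.4 + 0.2072·2.0) / (0.2268 + 0.0605 + 0.2880 + 0.2072)
  = 13.8136 / 0.7825 = 17.653

17.653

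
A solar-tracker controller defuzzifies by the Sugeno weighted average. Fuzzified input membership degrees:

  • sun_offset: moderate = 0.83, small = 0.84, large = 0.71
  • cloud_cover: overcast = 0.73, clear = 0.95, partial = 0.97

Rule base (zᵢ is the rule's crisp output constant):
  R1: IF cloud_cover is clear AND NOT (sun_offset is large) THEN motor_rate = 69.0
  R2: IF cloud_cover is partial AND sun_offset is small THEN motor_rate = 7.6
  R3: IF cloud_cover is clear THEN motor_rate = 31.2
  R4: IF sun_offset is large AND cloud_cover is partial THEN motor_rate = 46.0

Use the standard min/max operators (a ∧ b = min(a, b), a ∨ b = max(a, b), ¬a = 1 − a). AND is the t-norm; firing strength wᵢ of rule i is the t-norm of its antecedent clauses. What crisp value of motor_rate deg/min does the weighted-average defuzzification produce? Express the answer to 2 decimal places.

R1 (z=69.0): clear=0.95, ¬large=1−0.71=0.29; AND[min(a, b)] → w = 0.29
R2 (z=7.6): partial=0.97, small=0.84; AND[min(a, b)] → w = 0.84
R3 (z=31.2): clear=0.95 → w = 0.95
R4 (z=46.0): large=0.71, partial=0.97; AND[min(a, b)] → w = 0.71
Weighted average = (0.29·69.0 + 0.84·7.6 + 0.95·31.2 + 0.71·46.0) / (0.29 + 0.84 + 0.95 + 0.71)
  = 88.6940 / 2.7900 = 31.79

31.79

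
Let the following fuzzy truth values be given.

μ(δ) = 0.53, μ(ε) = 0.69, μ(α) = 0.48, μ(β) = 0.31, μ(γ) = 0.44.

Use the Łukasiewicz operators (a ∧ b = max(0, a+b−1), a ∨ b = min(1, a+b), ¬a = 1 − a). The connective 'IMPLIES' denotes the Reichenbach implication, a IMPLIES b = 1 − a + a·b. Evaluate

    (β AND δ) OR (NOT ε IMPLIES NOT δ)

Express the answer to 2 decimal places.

β AND δ = max(0, a+b−1) on (0.31, 0.53) = 0.00
NOT ε = 1 − 0.69 = 0.31
NOT δ = 1 − 0.53 = 0.47
NOT ε IMPLIES NOT δ  [Reichenbach: 1 − a + a·b] with a=0.31, b=0.47 → 0.84
(β AND δ) OR (NOT ε IMPLIES NOT δ) = min(1, a+b) on (0.00, 0.84) = 0.84

0.84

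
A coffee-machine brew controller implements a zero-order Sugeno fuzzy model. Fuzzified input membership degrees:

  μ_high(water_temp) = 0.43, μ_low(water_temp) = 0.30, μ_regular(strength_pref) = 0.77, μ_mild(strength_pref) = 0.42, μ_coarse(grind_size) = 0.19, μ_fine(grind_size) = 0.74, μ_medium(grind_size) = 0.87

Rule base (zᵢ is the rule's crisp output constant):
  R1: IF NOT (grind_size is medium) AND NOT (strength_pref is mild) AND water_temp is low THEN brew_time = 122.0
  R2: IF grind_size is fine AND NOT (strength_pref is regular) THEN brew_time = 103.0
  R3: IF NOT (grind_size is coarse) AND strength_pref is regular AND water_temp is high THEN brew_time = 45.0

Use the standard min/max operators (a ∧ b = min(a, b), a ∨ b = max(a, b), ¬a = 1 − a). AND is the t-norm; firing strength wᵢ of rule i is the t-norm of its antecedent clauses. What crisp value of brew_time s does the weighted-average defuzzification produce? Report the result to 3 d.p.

74.557

R1 (z=122.0): ¬medium=1−0.87=0.13, ¬mild=1−0.42=0.58, low=0.30; AND[min(a, b)] → w = 0.13
R2 (z=103.0): fine=0.74, ¬regular=1−0.77=0.23; AND[min(a, b)] → w = 0.23
R3 (z=45.0): ¬coarse=1−0.19=0.81, regular=0.77, high=0.43; AND[min(a, b)] → w = 0.43
Weighted average = (0.13·122.0 + 0.23·103.0 + 0.43·45.0) / (0.13 + 0.23 + 0.43)
  = 58.9000 / 0.7900 = 74.557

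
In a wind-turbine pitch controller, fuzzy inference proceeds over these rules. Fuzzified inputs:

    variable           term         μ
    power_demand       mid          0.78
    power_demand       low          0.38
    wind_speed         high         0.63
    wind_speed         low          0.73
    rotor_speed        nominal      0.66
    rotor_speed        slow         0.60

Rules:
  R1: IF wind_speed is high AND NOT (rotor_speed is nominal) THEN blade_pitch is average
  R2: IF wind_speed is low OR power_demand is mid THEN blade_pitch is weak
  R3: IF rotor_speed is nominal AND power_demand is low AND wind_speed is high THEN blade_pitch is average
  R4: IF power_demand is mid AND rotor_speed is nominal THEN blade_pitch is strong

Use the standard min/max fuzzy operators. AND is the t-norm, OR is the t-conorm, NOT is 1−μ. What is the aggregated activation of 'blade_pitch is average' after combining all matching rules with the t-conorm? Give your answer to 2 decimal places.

0.38

R1: high=0.63, ¬nominal=1−0.66=0.34; AND[min(a, b)] → w = 0.34
R2: low=0.73, mid=0.78; OR[max(a, b)] → w = 0.78
R3: nominal=0.66, low=0.38, high=0.63; AND[min(a, b)] → w = 0.38
R4: mid=0.78, nominal=0.66; AND[min(a, b)] → w = 0.66
Rules with consequent 'average': {R1, R3} → strengths 0.34, 0.38
Aggregate via t-conorm [max(a, b)]: 0.38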